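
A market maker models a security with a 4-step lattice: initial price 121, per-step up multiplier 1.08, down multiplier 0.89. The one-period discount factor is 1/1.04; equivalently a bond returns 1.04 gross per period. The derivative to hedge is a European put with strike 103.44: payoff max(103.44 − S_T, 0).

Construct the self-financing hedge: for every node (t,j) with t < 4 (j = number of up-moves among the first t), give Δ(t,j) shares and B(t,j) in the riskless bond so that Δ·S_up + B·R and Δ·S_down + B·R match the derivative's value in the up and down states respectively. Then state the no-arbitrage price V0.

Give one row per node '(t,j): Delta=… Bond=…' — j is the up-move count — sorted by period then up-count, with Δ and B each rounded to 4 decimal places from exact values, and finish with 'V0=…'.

(0,0): Delta=-0.0518 Bond=6.5960
(1,0): Delta=-0.2024 Bond=23.0815
(1,1): Delta=-0.0187 Bond=2.5341
(2,0): Delta=-0.6518 Bond=67.0782
(2,1): Delta=-0.1036 Bond=12.5185
(2,2): Delta=0.0000 Bond=0.0000
(3,0): Delta=-1.0000 Bond=99.4615
(3,1): Delta=-0.5753 Bond=61.8412
(3,2): Delta=0.0000 Bond=0.0000
(3,3): Delta=0.0000 Bond=0.0000
V0=0.3312

The replicating-portfolio and risk-neutral prices coincide; use p* = (1.04−0.89)/(1.08−0.89) = 0.7895 for the latter.
Payoff layer (t=4): V(4,0)=27.5219, V(4,1)=11.3147, V(4,2)=0.0000, V(4,3)=0.0000, V(4,4)=0.0000
  t=3,j=0: stock 85.3012 → up 92.1253 (V=11.3147), down 75.9181 (V=27.5219). Price 14.1603; hedge Δ=-1.0000, bond B=99.4615.
  t=3,j=1: stock 103.5116 → up 111.7926 (V=0.0000), down 92.1253 (V=11.3147). Price 2.2904; hedge Δ=-0.5753, bond B=61.8412.
  t=3,j=2: stock 125.6096 → up 135.6584 (V=0.0000), down 111.7926 (V=0.0000). Price 0.0000; hedge Δ=0.0000, bond B=0.0000.
  t=3,j=3: stock 152.4252 → up 164.6192 (V=0.0000), down 135.6584 (V=0.0000). Price 0.0000; hedge Δ=0.0000, bond B=0.0000.
  t=2,j=0: stock 95.8441 → up 103.5116 (V=2.2904), down 85.3012 (V=14.1603). Price 4.6051; hedge Δ=-0.6518, bond B=67.0782.
  t=2,j=1: stock 116.3052 → up 125.6096 (V=0.0000), down 103.5116 (V=2.2904). Price 0.4636; hedge Δ=-0.1036, bond B=12.5185.
  t=2,j=2: stock 141.1344 → up 152.4252 (V=0.0000), down 125.6096 (V=0.0000). Price 0.0000; hedge Δ=0.0000, bond B=0.0000.
  t=1,j=0: stock 107.6900 → up 116.3052 (V=0.4636), down 95.8441 (V=4.6051). Price 1.2842; hedge Δ=-0.2024, bond B=23.0815.
  t=1,j=1: stock 130.6800 → up 141.1344 (V=0.0000), down 116.3052 (V=0.4636). Price 0.0939; hedge Δ=-0.0187, bond B=2.5341.
  t=0,j=0: stock 121.0000 → up 130.6800 (V=0.0939), down 107.6900 (V=1.2842). Price 0.3312; hedge Δ=-0.0518, bond B=6.5960.
Self-financing check: at every node Δ·S+B equals the discounted successor values.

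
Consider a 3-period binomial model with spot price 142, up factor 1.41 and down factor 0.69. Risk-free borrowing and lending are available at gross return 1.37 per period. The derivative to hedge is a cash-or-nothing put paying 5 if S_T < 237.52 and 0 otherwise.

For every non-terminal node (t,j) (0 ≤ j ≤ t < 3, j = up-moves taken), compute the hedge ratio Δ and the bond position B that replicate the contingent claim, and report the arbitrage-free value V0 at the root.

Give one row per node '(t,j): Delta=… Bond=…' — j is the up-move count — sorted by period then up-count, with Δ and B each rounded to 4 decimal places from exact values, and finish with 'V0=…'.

(0,0): Delta=-0.0232 Bond=3.6067
(1,0): Delta=0.0000 Bond=2.6640
(1,1): Delta=-0.0239 Bond=5.0751
(2,0): Delta=0.0000 Bond=3.6496
(2,1): Delta=0.0000 Bond=3.6496
(2,2): Delta=-0.0246 Bond=7.1472
V0=0.3064

Risk-neutral probability p* = (R−d)/(u−d) = (1.37−0.69)/(1.41−0.69) = 0.9444.
At expiry t=3: V(3,0)=5.0000, V(3,1)=5.0000, V(3,2)=5.0000, V(3,3)=0.0000
  t=2,j=0: stock 67.6062 → up 95.3247 (V=5.0000), down 46.6483 (V=5.0000). Price 3.6496; hedge Δ=0.0000, bond B=3.6496.
  t=2,j=1: stock 138.1518 → up 194.7940 (V=5.0000), down 95.3247 (V=5.0000). Price 3.6496; hedge Δ=0.0000, bond B=3.6496.
  t=2,j=2: stock 282.3102 → up 398.0574 (V=0.0000), down 194.7940 (V=5.0000). Price 0.2028; hedge Δ=-0.0246, bond B=7.1472.
  t=1,j=0: stock 97.9800 → up 138.1518 (V=3.6496), down 67.6062 (V=3.6496). Price 2.6640; hedge Δ=0.0000, bond B=2.6640.
  t=1,j=1: stock 200.2200 → up 282.3102 (V=0.2028), down 138.1518 (V=3.6496). Price 0.2878; hedge Δ=-0.0239, bond B=5.0751.
  t=0,j=0: stock 142.0000 → up 200.2200 (V=0.2878), down 97.9800 (V=2.6640). Price 0.3064; hedge Δ=-0.0232, bond B=3.6067.
Self-financing check: at every node Δ·S+B equals the discounted successor values.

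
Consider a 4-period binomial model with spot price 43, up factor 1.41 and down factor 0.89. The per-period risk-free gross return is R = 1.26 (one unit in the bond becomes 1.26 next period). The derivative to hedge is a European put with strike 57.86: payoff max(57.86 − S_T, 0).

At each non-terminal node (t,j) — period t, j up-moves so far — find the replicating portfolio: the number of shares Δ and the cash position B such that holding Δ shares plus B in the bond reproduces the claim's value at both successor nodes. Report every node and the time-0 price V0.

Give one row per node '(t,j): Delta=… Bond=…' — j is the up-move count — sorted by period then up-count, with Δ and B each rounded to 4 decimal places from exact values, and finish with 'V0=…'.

(0,0): Delta=-0.0685 Bond=3.4398
(1,0): Delta=-0.2379 Bond=10.8190
(1,1): Delta=-0.0251 Bond=1.7052
(2,0): Delta=-0.6858 Bond=28.8851
(2,1): Delta=-0.1233 Bond=7.4482
(2,2): Delta=0.0000 Bond=0.0000
(3,0): Delta=-1.0000 Bond=45.9206
(3,1): Delta=-0.6054 Bond=32.5336
(3,2): Delta=0.0000 Bond=0.0000
(3,3): Delta=0.0000 Bond=0.0000
V0=0.4946

Under the risk-neutral measure, an up-move has probability p* = (R−d)/(u−d) = 0.7115 and values discount at R = 1.26.
At expiry t=4: V(4,0)=30.8808, V(4,1)=15.1177, V(4,2)=0.0000, V(4,3)=0.0000, V(4,4)=0.0000
  t=3,j=0: stock 30.3137 → up 42.7423 (V=15.1177), down 26.9792 (V=30.8808). Price 15.6070; hedge Δ=-1.0000, bond B=45.9206.
  t=3,j=1: stock 48.0250 → up 67.7153 (V=0.0000), down 42.7423 (V=15.1177). Price 3.4610; hedge Δ=-0.6054, bond B=32.5336.
  t=3,j=2: stock 76.0846 → up 107.2793 (V=0.0000), down 67.7153 (V=0.0000). Price 0.0000; hedge Δ=0.0000, bond B=0.0000.
  t=3,j=3: stock 120.5385 → up 169.9593 (V=0.0000), down 107.2793 (V=0.0000). Price 0.0000; hedge Δ=0.0000, bond B=0.0000.
  t=2,j=0: stock 34.0603 → up 48.0250 (V=3.4610), down 30.3137 (V=15.6070). Price 5.5275; hedge Δ=-0.6858, bond B=28.8851.
  t=2,j=1: stock 53.9607 → up 76.0846 (V=0.0000), down 48.0250 (V=3.4610). Price 0.7924; hedge Δ=-0.1233, bond B=7.4482.
  t=2,j=2: stock 85.4883 → up 120.5385 (V=0.0000), down 76.0846 (V=0.0000). Price 0.0000; hedge Δ=0.0000, bond B=0.0000.
  t=1,j=0: stock 38.2700 → up 53.9607 (V=0.7924), down 34.0603 (V=5.5275). Price 1.7129; hedge Δ=-0.2379, bond B=10.8190.
  t=1,j=1: stock 60.6300 → up 85.4883 (V=0.0000), down 53.9607 (V=0.7924). Price 0.1814; hedge Δ=-0.0251, bond B=1.7052.
  t=0,j=0: stock 43.0000 → up 60.6300 (V=0.1814), down 38.2700 (V=1.7129). Price 0.4946; hedge Δ=-0.0685, bond B=3.4398.
Self-financing check: at every node Δ·S+B equals the discounted successor values.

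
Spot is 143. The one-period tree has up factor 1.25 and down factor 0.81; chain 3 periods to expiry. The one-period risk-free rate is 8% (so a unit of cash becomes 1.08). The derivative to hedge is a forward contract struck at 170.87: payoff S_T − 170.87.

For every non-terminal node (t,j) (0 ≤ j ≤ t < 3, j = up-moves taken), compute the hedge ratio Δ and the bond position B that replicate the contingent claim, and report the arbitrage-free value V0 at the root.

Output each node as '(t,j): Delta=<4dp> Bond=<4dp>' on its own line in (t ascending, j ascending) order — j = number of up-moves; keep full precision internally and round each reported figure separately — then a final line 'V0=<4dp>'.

No-arbitrage ⇒ martingale measure with p* = (R−d)/(u−d) = 0.6136.
Terminal values V(3,·): V(3,0)=-94.8739, V(3,1)=-53.5921, V(3,2)=10.1144, V(3,3)=108.4269
(2,0): S=93.8223. Δ = (V_up−V_dn)/(S_up−S_dn) = (-53.5921−-94.8739)/(117.2779−75.9961) = 1.0000. V = [p*·-53.5921 + (1−p*)·-94.8739]/1.08 = -64.3907. B = V − Δ·S = -158.2130.
(2,1): S=144.7875. Δ = (V_up−V_dn)/(S_up−S_dn) = (10.1144−-53.5921)/(180.9844−117.2779) = 1.0000. V = [p*·10.1144 + (1−p*)·-53.5921]/1.08 = -13.4255. B = V − Δ·S = -158.2130.
(2,2): S=223.4375. Δ = (V_up−V_dn)/(S_up−S_dn) = (108.4269−10.1144)/(279.2969−180.9844) = 1.0000. V = [p*·108.4269 + (1−p*)·10.1144]/1.08 = 65.2245. B = V − Δ·S = -158.2130.
(1,0): S=115.8300. Δ = (V_up−V_dn)/(S_up−S_dn) = (-13.4255−-64.3907)/(144.7875−93.8223) = 1.0000. V = [p*·-13.4255 + (1−p*)·-64.3907]/1.08 = -30.6635. B = V − Δ·S = -146.4935.
(1,1): S=178.7500. Δ = (V_up−V_dn)/(S_up−S_dn) = (65.2245−-13.4255)/(223.4375−144.7875) = 1.0000. V = [p*·65.2245 + (1−p*)·-13.4255]/1.08 = 32.2565. B = V − Δ·S = -146.4935.
(0,0): S=143.0000. Δ = (V_up−V_dn)/(S_up−S_dn) = (32.2565−-30.6635)/(178.7500−115.8300) = 1.0000. V = [p*·32.2565 + (1−p*)·-30.6635]/1.08 = 7.3579. B = V − Δ·S = -135.6421.
The time-0 hedge costs 7.3579, which is the no-arbitrage price.

(0,0): Delta=1.0000 Bond=-135.6421
(1,0): Delta=1.0000 Bond=-146.4935
(1,1): Delta=1.0000 Bond=-146.4935
(2,0): Delta=1.0000 Bond=-158.2130
(2,1): Delta=1.0000 Bond=-158.2130
(2,2): Delta=1.0000 Bond=-158.2130
V0=7.3579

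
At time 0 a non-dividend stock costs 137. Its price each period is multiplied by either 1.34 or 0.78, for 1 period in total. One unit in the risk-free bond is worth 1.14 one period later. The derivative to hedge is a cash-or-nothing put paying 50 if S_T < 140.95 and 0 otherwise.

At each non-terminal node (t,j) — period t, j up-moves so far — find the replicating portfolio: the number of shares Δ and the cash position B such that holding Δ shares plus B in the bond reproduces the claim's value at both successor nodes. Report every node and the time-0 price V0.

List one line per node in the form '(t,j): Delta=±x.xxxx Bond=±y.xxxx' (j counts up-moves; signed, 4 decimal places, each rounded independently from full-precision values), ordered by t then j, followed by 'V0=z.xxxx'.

Risk-neutral probability p* = (R−d)/(u−d) = (1.14−0.78)/(1.34−0.78) = 0.6429.
Terminal values V(1,·): V(1,0)=50.0000, V(1,1)=0.0000
(0,0): S=137.0000. Δ = (V_up−V_dn)/(S_up−S_dn) = (0.0000−50.0000)/(183.5800−106.8600) = -0.6517. V = [p*·0.0000 + (1−p*)·50.0000]/1.14 = 15.6642. B = V − Δ·S = 104.9499.
Each (Δ,B) replicates both successor values, so the strategy is self-financing and V0 is arbitrage-free.

(0,0): Delta=-0.6517 Bond=104.9499
V0=15.6642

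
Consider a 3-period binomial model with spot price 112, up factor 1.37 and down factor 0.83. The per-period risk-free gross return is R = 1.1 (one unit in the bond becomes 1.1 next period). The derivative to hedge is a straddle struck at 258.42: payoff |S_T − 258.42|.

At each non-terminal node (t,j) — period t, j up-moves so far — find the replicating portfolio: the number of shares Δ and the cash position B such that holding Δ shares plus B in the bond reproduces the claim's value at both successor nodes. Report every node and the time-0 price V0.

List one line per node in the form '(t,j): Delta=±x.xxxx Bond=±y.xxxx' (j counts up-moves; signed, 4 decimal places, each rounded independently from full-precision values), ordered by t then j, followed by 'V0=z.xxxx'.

(0,0): Delta=-0.7980 Bond=177.0802
(1,0): Delta=-1.0000 Bond=213.5702
(1,1): Delta=-0.6755 Bond=176.0062
(2,0): Delta=-1.0000 Bond=234.9273
(2,1): Delta=-1.0000 Bond=234.9273
(2,2): Delta=-0.4790 Bond=152.2863
V0=87.7092

Risk-neutral probability p* = (R−d)/(u−d) = (1.1−0.83)/(1.37−0.83) = 0.5000.
Terminal payoffs: V(3,0)=194.3799, V(3,1)=152.7152, V(3,2)=83.9434, V(3,3)=29.5715
  t=2,j=0: stock 77.1568 → up 105.7048 (V=152.7152), down 64.0401 (V=194.3799). Price 157.7705; hedge Δ=-1.0000, bond B=234.9273.
  t=2,j=1: stock 127.3552 → up 174.4766 (V=83.9434), down 105.7048 (V=152.7152). Price 107.5721; hedge Δ=-1.0000, bond B=234.9273.
  t=2,j=2: stock 210.2128 → up 287.9915 (V=29.5715), down 174.4766 (V=83.9434). Price 51.5977; hedge Δ=-0.4790, bond B=152.2863.
  t=1,j=0: stock 92.9600 → up 127.3552 (V=107.5721), down 77.1568 (V=157.7705). Price 120.6102; hedge Δ=-1.0000, bond B=213.5702.
  t=1,j=1: stock 153.4400 → up 210.2128 (V=51.5977), down 127.3552 (V=107.5721). Price 72.3499; hedge Δ=-0.6755, bond B=176.0062.
  t=0,j=0: stock 112.0000 → up 153.4400 (V=72.3499), down 92.9600 (V=120.6102). Price 87.7092; hedge Δ=-0.7980, bond B=177.0802.
Check: Δ(0,0)·S0 + B(0,0) = 87.7092 = V0.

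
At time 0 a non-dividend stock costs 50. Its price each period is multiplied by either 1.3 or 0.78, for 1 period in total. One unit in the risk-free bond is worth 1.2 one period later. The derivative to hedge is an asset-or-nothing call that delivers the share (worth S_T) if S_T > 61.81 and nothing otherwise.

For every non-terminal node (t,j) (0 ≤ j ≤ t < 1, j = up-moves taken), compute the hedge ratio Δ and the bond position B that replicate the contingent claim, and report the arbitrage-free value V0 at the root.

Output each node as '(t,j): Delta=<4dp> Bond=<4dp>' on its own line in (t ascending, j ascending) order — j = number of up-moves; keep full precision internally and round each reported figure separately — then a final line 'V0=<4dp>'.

The replicating-portfolio and risk-neutral prices coincide; use p* = (1.2−0.78)/(1.3−0.78) = 0.8077 for the latter.
Terminal values V(1,·): V(1,0)=0.0000, V(1,1)=65.0000
(0,0): S=50.0000. Δ = (V_up−V_dn)/(S_up−S_dn) = (65.0000−0.0000)/(65.0000−39.0000) = 2.5000. V = [p*·65.0000 + (1−p*)·0.0000]/1.2 = 43.7500. B = V − Δ·S = -81.2500.
Self-financing check: at every node Δ·S+B equals the discounted successor values.

(0,0): Delta=2.5000 Bond=-81.2500
V0=43.7500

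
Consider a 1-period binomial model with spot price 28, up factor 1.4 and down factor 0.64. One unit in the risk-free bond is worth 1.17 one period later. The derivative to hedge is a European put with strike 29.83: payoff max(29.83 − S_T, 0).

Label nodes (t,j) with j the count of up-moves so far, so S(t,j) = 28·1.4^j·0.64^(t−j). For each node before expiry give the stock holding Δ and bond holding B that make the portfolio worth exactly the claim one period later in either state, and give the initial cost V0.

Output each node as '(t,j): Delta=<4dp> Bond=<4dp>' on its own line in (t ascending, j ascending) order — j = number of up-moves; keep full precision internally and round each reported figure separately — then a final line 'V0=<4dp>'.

(0,0): Delta=-0.5597 Bond=18.7517
V0=3.0806

The replicating-portfolio and risk-neutral prices coincide; use p* = (1.17−0.64)/(1.4−0.64) = 0.6974 for the latter.
Payoff layer (t=1): V(1,0)=11.9100, V(1,1)=0.0000
Node (0,0) S=28.0000: V=(p*·0.0000+(1−p*)·11.9100)/1.17=3.0806; Δ=(0.0000−11.9100)/(39.2000−17.9200)=-0.5597; B=V−Δ·S=18.7517
The time-0 hedge costs 3.0806, which is the no-arbitrage price.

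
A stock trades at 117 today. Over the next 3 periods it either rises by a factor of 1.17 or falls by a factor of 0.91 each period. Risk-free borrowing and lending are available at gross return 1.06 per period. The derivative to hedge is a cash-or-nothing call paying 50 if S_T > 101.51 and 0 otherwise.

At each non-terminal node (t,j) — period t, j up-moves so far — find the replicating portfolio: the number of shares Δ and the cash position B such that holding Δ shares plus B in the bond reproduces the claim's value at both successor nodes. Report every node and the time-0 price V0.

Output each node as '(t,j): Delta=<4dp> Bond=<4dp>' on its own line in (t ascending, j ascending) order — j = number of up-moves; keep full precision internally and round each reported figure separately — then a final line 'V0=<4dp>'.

Risk-neutral probability p* = (R−d)/(u−d) = (1.06−0.91)/(1.17−0.91) = 0.5769.
Terminal values V(3,·): V(3,0)=0.0000, V(3,1)=50.0000, V(3,2)=50.0000, V(3,3)=50.0000
(2,0): S=96.8877. Δ = (V_up−V_dn)/(S_up−S_dn) = (50.0000−0.0000)/(113.3586−88.1678) = 1.9849. V = [p*·50.0000 + (1−p*)·0.0000]/1.06 = 27.2134. B = V − Δ·S = -165.0943.
(2,1): S=124.5699. Δ = (V_up−V_dn)/(S_up−S_dn) = (50.0000−50.0000)/(145.7468−113.3586) = 0.0000. V = [p*·50.0000 + (1−p*)·50.0000]/1.06 = 47.1698. B = V − Δ·S = 47.1698.
(2,2): S=160.1613. Δ = (V_up−V_dn)/(S_up−S_dn) = (50.0000−50.0000)/(187.3887−145.7468) = 0.0000. V = [p*·50.0000 + (1−p*)·50.0000]/1.06 = 47.1698. B = V − Δ·S = 47.1698.
(1,0): S=106.4700. Δ = (V_up−V_dn)/(S_up−S_dn) = (47.1698−27.2134)/(124.5699−96.8877) = 0.7209. V = [p*·47.1698 + (1−p*)·27.2134]/1.06 = 36.5346. B = V − Δ·S = -40.2210.
(1,1): S=136.8900. Δ = (V_up−V_dn)/(S_up−S_dn) = (47.1698−47.1698)/(160.1613−124.5699) = 0.0000. V = [p*·47.1698 + (1−p*)·47.1698]/1.06 = 44.4998. B = V − Δ·S = 44.4998.
(0,0): S=117.0000. Δ = (V_up−V_dn)/(S_up−S_dn) = (44.4998−36.5346)/(136.8900−106.4700) = 0.2618. V = [p*·44.4998 + (1−p*)·36.5346]/1.06 = 38.8018. B = V − Δ·S = 8.1664.
Root portfolio cost Δ·117+B reproduces V0=38.8018.

(0,0): Delta=0.2618 Bond=8.1664
(1,0): Delta=0.7209 Bond=-40.2210
(1,1): Delta=0.0000 Bond=44.4998
(2,0): Delta=1.9849 Bond=-165.0943
(2,1): Delta=0.0000 Bond=47.1698
(2,2): Delta=0.0000 Bond=47.1698
V0=38.8018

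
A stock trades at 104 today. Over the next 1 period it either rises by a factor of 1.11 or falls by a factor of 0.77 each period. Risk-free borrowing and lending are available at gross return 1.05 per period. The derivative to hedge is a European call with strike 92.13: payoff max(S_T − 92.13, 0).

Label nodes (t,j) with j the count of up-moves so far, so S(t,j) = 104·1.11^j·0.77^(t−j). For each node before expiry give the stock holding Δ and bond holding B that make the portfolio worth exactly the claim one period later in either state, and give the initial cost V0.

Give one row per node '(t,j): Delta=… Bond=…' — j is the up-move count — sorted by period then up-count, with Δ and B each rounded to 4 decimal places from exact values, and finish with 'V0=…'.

(0,0): Delta=0.6592 Bond=-50.2765
V0=18.2824

Under the risk-neutral measure, an up-move has probability p* = (R−d)/(u−d) = 0.8235 and values discount at R = 1.05.
Terminal payoffs: V(1,0)=0.0000, V(1,1)=23.3100
  t=0,j=0: stock 104.0000 → up 115.4400 (V=23.3100), down 80.0800 (V=0.0000). Price 18.2824; hedge Δ=0.6592, bond B=-50.2765.
Each (Δ,B) replicates both successor values, so the strategy is self-financing and V0 is arbitrage-free.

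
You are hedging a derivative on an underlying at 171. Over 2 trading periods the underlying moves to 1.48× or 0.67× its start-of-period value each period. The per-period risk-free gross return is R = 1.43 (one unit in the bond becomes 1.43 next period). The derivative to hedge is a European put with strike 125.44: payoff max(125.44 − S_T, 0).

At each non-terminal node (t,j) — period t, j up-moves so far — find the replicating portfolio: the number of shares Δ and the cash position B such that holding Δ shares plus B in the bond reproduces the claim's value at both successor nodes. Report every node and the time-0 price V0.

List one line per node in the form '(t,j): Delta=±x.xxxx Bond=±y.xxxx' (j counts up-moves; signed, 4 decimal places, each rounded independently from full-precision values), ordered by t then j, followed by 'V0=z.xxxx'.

(0,0): Delta=-0.0152 Bond=2.6849
(1,0): Delta=-0.5245 Bond=62.1977
(1,1): Delta=0.0000 Bond=0.0000
V0=0.0907

No-arbitrage ⇒ martingale measure with p* = (R−d)/(u−d) = 0.9383.
Terminal payoffs: V(2,0)=48.6781, V(2,1)=0.0000, V(2,2)=0.0000
(1,0): S=114.5700. Δ = (V_up−V_dn)/(S_up−S_dn) = (0.0000−48.6781)/(169.5636−76.7619) = -0.5245. V = [p*·0.0000 + (1−p*)·48.6781]/1.43 = 2.1013. B = V − Δ·S = 62.1977.
(1,1): S=253.0800. Δ = (V_up−V_dn)/(S_up−S_dn) = (0.0000−0.0000)/(374.5584−169.5636) = 0.0000. V = [p*·0.0000 + (1−p*)·0.0000]/1.43 = 0.0000. B = V − Δ·S = 0.0000.
(0,0): S=171.0000. Δ = (V_up−V_dn)/(S_up−S_dn) = (0.0000−2.1013)/(253.0800−114.5700) = -0.0152. V = [p*·0.0000 + (1−p*)·2.1013]/1.43 = 0.0907. B = V − Δ·S = 2.6849.
Root portfolio cost Δ·171+B reproduces V0=0.0907.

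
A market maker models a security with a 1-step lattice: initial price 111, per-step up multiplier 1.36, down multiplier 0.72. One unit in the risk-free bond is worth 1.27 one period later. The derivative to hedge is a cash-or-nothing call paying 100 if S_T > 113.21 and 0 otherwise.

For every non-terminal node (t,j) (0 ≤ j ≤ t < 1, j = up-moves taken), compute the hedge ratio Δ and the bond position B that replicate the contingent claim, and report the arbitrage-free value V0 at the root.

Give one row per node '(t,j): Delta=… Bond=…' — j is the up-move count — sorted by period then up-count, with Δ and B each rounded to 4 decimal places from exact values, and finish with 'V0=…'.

The replicating-portfolio and risk-neutral prices coincide; use p* = (1.27−0.72)/(1.36−0.72) = 0.8594 for the latter.
Terminal values V(1,·): V(1,0)=0.0000, V(1,1)=100.0000
  t=0,j=0: stock 111.0000 → up 150.9600 (V=100.0000), down 79.9200 (V=0.0000). Price 67.6673; hedge Δ=1.4077, bond B=-88.5827.
Self-financing check: at every node Δ·S+B equals the discounted successor values.

(0,0): Delta=1.4077 Bond=-88.5827
V0=67.6673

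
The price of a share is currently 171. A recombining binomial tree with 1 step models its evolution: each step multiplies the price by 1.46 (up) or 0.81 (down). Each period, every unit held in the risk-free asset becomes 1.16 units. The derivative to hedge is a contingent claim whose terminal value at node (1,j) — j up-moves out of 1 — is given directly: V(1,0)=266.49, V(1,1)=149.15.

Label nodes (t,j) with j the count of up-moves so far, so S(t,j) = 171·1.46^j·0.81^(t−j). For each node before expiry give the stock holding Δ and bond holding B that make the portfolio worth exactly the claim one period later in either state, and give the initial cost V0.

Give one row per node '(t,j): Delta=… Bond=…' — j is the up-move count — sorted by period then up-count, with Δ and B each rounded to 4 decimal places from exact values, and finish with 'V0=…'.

Since d<R<u, set p* = (R−d)/(u−d) = 0.5385; price each node as the discounted p*-expectation of its children.
At expiry t=1: V(1,0)=266.4900, V(1,1)=149.1500
  t=0,j=0: stock 171.0000 → up 249.6600 (V=149.1500), down 138.5100 (V=266.4900). Price 175.2646; hedge Δ=-1.0557, bond B=355.7877.
Check: Δ(0,0)·S0 + B(0,0) = 175.2646 = V0.

(0,0): Delta=-1.0557 Bond=355.7877
V0=175.2646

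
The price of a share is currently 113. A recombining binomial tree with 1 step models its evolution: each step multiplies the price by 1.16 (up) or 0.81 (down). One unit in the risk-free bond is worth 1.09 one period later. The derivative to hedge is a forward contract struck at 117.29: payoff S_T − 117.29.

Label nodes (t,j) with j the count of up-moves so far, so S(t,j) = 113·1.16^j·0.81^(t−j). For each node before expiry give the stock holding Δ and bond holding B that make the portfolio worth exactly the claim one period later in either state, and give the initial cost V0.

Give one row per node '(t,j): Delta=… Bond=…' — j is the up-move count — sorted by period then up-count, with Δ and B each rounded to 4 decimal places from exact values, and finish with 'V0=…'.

No-arbitrage ⇒ martingale measure with p* = (R−d)/(u−d) = 0.8000.
Payoff layer (t=1): V(1,0)=-25.7600, V(1,1)=13.7900
Node (0,0) S=113.0000: V=(p*·13.7900+(1−p*)·-25.7600)/1.09=5.3945; Δ=(13.7900−-25.7600)/(131.0800−91.5300)=1.0000; B=V−Δ·S=-107.6055
Self-financing check: at every node Δ·S+B equals the discounted successor values.

(0,0): Delta=1.0000 Bond=-107.6055
V0=5.3945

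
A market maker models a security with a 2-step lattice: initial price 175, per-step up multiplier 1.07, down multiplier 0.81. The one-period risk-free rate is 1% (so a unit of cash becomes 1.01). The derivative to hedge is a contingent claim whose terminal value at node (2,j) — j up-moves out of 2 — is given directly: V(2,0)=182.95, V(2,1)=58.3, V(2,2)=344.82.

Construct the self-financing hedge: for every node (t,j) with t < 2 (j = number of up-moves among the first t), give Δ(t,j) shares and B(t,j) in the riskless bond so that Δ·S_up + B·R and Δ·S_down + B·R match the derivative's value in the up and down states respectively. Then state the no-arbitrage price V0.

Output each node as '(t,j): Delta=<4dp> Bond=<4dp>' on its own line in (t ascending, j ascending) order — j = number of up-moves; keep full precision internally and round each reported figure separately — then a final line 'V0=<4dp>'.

The replicating-portfolio and risk-neutral prices coincide; use p* = (1.01−0.81)/(1.07−0.81) = 0.7692 for the latter.
Payoff layer (t=2): V(2,0)=182.9500, V(2,1)=58.3000, V(2,2)=344.8200
(1,0): S=141.7500. Δ = (V_up−V_dn)/(S_up−S_dn) = (58.3000−182.9500)/(151.6725−114.8175) = -3.3822. V = [p*·58.3000 + (1−p*)·182.9500]/1.01 = 86.2034. B = V − Δ·S = 565.6264.
(1,1): S=187.2500. Δ = (V_up−V_dn)/(S_up−S_dn) = (344.8200−58.3000)/(200.3575−151.6725) = 5.8852. V = [p*·344.8200 + (1−p*)·58.3000]/1.01 = 275.9406. B = V − Δ·S = -826.0594.
(0,0): S=175.0000. Δ = (V_up−V_dn)/(S_up−S_dn) = (275.9406−86.2034)/(187.2500−141.7500) = 4.1700. V = [p*·275.9406 + (1−p*)·86.2034]/1.01 = 229.8565. B = V − Δ·S = -499.9021.
Check: Δ(0,0)·S0 + B(0,0) = 229.8565 = V0.

(0,0): Delta=4.1700 Bond=-499.9021
(1,0): Delta=-3.3822 Bond=565.6264
(1,1): Delta=5.8852 Bond=-826.0594
V0=229.8565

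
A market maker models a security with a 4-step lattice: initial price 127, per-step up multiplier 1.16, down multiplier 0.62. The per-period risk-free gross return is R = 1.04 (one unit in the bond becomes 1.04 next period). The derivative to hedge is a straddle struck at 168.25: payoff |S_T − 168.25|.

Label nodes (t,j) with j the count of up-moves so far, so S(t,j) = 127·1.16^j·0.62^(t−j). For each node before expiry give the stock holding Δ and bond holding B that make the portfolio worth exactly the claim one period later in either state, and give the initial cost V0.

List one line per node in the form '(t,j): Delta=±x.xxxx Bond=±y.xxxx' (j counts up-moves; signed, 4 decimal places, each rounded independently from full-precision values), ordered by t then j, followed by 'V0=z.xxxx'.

Under the risk-neutral measure, an up-move has probability p* = (R−d)/(u−d) = 0.7778 and values discount at R = 1.04.
Terminal payoffs: V(4,0)=149.4841, V(4,1)=133.1395, V(4,2)=102.5594, V(4,3)=45.3450, V(4,4)=61.7012
Node (3,0) S=30.2677: V=(p*·133.1395+(1−p*)·149.4841)/1.04=131.5112; Δ=(133.1395−149.4841)/(35.1105−18.7659)=-1.0000; B=V−Δ·S=161.7788
Node (3,1) S=56.6298: V=(p*·102.5594+(1−p*)·133.1395)/1.04=105.1490; Δ=(102.5594−133.1395)/(65.6906−35.1105)=-1.0000; B=V−Δ·S=161.7788
Node (3,2) S=105.9525: V=(p*·45.3450+(1−p*)·102.5594)/1.04=55.8263; Δ=(45.3450−102.5594)/(122.9050−65.6906)=-1.0000; B=V−Δ·S=161.7788
Node (3,3) S=198.2338: V=(p*·61.7012+(1−p*)·45.3450)/1.04=55.8332; Δ=(61.7012−45.3450)/(229.9512−122.9050)=0.1528; B=V−Δ·S=25.5440
Node (2,0) S=48.8188: V=(p*·105.1490+(1−p*)·131.5112)/1.04=106.7378; Δ=(105.1490−131.5112)/(56.6298−30.2677)=-1.0000; B=V−Δ·S=155.5566
Node (2,1) S=91.3384: V=(p*·55.8263+(1−p*)·105.1490)/1.04=64.2182; Δ=(55.8263−105.1490)/(105.9525−56.6298)=-1.0000; B=V−Δ·S=155.5566
Node (2,2) S=170.8912: V=(p*·55.8332+(1−p*)·55.8263)/1.04=53.6843; Δ=(55.8332−55.8263)/(198.2338−105.9525)=0.0001; B=V−Δ·S=53.6716
Node (1,0) S=78.7400: V=(p*·64.2182+(1−p*)·106.7378)/1.04=70.8336; Δ=(64.2182−106.7378)/(91.3384−48.8188)=-1.0000; B=V−Δ·S=149.5736
Node (1,1) S=147.3200: V=(p*·53.6843+(1−p*)·64.2182)/1.04=53.8703; Δ=(53.6843−64.2182)/(170.8912−91.3384)=-0.1324; B=V−Δ·S=73.3776
Node (0,0) S=127.0000: V=(p*·53.8703+(1−p*)·70.8336)/1.04=55.4230; Δ=(53.8703−70.8336)/(147.3200−78.7400)=-0.2474; B=V−Δ·S=86.8366
Check: Δ(0,0)·S0 + B(0,0) = 55.4230 = V0.

(0,0): Delta=-0.2474 Bond=86.8366
(1,0): Delta=-1.0000 Bond=149.5736
(1,1): Delta=-0.1324 Bond=73.3776
(2,0): Delta=-1.0000 Bond=155.5566
(2,1): Delta=-1.0000 Bond=155.5566
(2,2): Delta=0.0001 Bond=53.6716
(3,0): Delta=-1.0000 Bond=161.7788
(3,1): Delta=-1.0000 Bond=161.7788
(3,2): Delta=-1.0000 Bond=161.7788
(3,3): Delta=0.1528 Bond=25.5440
V0=55.4230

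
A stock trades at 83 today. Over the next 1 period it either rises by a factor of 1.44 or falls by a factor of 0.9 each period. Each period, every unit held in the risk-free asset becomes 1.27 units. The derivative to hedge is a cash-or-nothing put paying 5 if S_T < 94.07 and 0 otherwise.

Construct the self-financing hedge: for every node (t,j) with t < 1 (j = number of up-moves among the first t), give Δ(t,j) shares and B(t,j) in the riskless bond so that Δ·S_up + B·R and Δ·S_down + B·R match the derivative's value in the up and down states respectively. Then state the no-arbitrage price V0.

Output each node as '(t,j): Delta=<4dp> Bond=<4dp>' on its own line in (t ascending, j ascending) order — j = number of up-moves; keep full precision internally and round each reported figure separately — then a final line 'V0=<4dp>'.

No-arbitrage ⇒ martingale measure with p* = (R−d)/(u−d) = 0.6852.
Payoff layer (t=1): V(1,0)=5.0000, V(1,1)=0.0000
(0,0): S=83.0000. Δ = (V_up−V_dn)/(S_up−S_dn) = (0.0000−5.0000)/(119.5200−74.7000) = -0.1116. V = [p*·0.0000 + (1−p*)·5.0000]/1.27 = 1.2394. B = V − Δ·S = 10.4987.
Self-financing check: at every node Δ·S+B equals the discounted successor values.

(0,0): Delta=-0.1116 Bond=10.4987
V0=1.2394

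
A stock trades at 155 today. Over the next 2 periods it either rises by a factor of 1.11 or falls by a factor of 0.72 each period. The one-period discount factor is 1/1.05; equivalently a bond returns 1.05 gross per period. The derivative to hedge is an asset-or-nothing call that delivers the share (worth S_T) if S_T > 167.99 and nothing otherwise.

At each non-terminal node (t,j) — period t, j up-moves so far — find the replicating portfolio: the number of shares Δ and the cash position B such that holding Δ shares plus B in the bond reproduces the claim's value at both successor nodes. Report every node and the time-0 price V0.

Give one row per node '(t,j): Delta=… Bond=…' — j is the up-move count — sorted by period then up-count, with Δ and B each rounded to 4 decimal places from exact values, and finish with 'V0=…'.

Risk-neutral probability p* = (R−d)/(u−d) = (1.05−0.72)/(1.11−0.72) = 0.8462.
Terminal payoffs: V(2,0)=0.0000, V(2,1)=0.0000, V(2,2)=190.9755
  t=1,j=0: stock 111.6000 → up 123.8760 (V=0.0000), down 80.3520 (V=0.0000). Price 0.0000; hedge Δ=0.0000, bond B=0.0000.
  t=1,j=1: stock 172.0500 → up 190.9755 (V=190.9755), down 123.8760 (V=0.0000). Price 153.8997; hedge Δ=2.8462, bond B=-335.7811.
  t=0,j=0: stock 155.0000 → up 172.0500 (V=153.8997), down 111.6000 (V=0.0000). Price 124.0217; hedge Δ=2.5459, bond B=-270.5928.
Self-financing check: at every node Δ·S+B equals the discounted successor values.

(0,0): Delta=2.5459 Bond=-270.5928
(1,0): Delta=0.0000 Bond=0.0000
(1,1): Delta=2.8462 Bond=-335.7811
V0=124.0217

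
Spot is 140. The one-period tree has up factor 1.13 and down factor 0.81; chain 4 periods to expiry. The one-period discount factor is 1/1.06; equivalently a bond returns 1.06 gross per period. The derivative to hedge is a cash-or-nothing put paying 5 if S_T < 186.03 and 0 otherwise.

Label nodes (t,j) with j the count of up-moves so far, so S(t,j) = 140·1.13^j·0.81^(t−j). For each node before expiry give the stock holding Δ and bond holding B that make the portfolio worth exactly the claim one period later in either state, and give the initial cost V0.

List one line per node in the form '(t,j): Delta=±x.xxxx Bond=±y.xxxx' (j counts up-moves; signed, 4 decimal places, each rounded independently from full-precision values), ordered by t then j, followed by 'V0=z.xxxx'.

(0,0): Delta=-0.0447 Bond=8.7407
(1,0): Delta=0.0000 Bond=4.1981
(1,1): Delta=-0.0537 Bond=10.6840
(2,0): Delta=0.0000 Bond=4.4500
(2,1): Delta=0.0000 Bond=4.4500
(2,2): Delta=-0.0644 Bond=13.2500
(3,0): Delta=0.0000 Bond=4.7170
(3,1): Delta=0.0000 Bond=4.7170
(3,2): Delta=0.0000 Bond=4.7170
(3,3): Delta=-0.0773 Bond=16.6568
V0=2.4851

Under the risk-neutral measure, an up-move has probability p* = (R−d)/(u−d) = 0.7813 and values discount at R = 1.06.
At expiry t=4: V(4,0)=5.0000, V(4,1)=5.0000, V(4,2)=5.0000, V(4,3)=5.0000, V(4,4)=0.0000
  t=3,j=0: stock 74.4017 → up 84.0740 (V=5.0000), down 60.2654 (V=5.0000). Price 4.7170; hedge Δ=0.0000, bond B=4.7170.
  t=3,j=1: stock 103.7950 → up 117.2884 (V=5.0000), down 84.0740 (V=5.0000). Price 4.7170; hedge Δ=0.0000, bond B=4.7170.
  t=3,j=2: stock 144.8005 → up 163.6245 (V=5.0000), down 117.2884 (V=5.0000). Price 4.7170; hedge Δ=0.0000, bond B=4.7170.
  t=3,j=3: stock 202.0056 → up 228.2663 (V=0.0000), down 163.6245 (V=5.0000). Price 1.0318; hedge Δ=-0.0773, bond B=16.6568.
  t=2,j=0: stock 91.8540 → up 103.7950 (V=4.7170), down 74.4017 (V=4.7170). Price 4.4500; hedge Δ=0.0000, bond B=4.4500.
  t=2,j=1: stock 128.1420 → up 144.8005 (V=4.7170), down 103.7950 (V=4.7170). Price 4.4500; hedge Δ=0.0000, bond B=4.4500.
  t=2,j=2: stock 178.7660 → up 202.0056 (V=1.0318), down 144.8005 (V=4.7170). Price 1.7339; hedge Δ=-0.0644, bond B=13.2500.
  t=1,j=0: stock 113.4000 → up 128.1420 (V=4.4500), down 91.8540 (V=4.4500). Price 4.1981; hedge Δ=0.0000, bond B=4.1981.
  t=1,j=1: stock 158.2000 → up 178.7660 (V=1.7339), down 128.1420 (V=4.4500). Price 2.1963; hedge Δ=-0.0537, bond B=10.6840.
  t=0,j=0: stock 140.0000 → up 158.2000 (V=2.1963), down 113.4000 (V=4.1981). Price 2.4851; hedge Δ=-0.0447, bond B=8.7407.
Each (Δ,B) replicates both successor values, so the strategy is self-financing and V0 is arbitrage-free.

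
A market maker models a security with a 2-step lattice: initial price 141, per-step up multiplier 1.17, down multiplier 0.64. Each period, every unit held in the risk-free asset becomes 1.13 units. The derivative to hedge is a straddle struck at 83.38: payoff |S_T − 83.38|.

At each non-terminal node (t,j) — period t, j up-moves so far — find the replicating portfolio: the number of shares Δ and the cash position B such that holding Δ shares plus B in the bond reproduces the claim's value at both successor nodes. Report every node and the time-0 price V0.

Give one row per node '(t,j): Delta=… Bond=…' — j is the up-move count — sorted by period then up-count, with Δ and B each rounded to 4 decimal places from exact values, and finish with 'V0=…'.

(0,0): Delta=0.9542 Bond=-58.6114
(1,0): Delta=-0.0716 Bond=26.3389
(1,1): Delta=1.0000 Bond=-73.7876
V0=75.9299

No-arbitrage ⇒ martingale measure with p* = (R−d)/(u−d) = 0.9245.
Payoff layer (t=2): V(2,0)=25.6264, V(2,1)=22.2008, V(2,2)=109.6349
Node (1,0) S=90.2400: V=(p*·22.2008+(1−p*)·25.6264)/1.13=19.8755; Δ=(22.2008−25.6264)/(105.5808−57.7536)=-0.0716; B=V−Δ·S=26.3389
Node (1,1) S=164.9700: V=(p*·109.6349+(1−p*)·22.2008)/1.13=91.1824; Δ=(109.6349−22.2008)/(193.0149−105.5808)=1.0000; B=V−Δ·S=-73.7876
Node (0,0) S=141.0000: V=(p*·91.1824+(1−p*)·19.8755)/1.13=75.9299; Δ=(91.1824−19.8755)/(164.9700−90.2400)=0.9542; B=V−Δ·S=-58.6114
The time-0 hedge costs 75.9299, which is the no-arbitrage price.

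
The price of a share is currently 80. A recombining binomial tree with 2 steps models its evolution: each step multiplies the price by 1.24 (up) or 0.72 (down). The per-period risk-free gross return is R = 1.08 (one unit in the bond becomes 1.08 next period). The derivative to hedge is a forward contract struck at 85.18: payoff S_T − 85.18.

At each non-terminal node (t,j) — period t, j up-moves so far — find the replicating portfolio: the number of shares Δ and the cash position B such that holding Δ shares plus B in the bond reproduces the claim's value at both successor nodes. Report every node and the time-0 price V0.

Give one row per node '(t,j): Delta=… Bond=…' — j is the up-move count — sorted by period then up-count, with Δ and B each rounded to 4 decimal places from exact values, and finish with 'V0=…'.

(0,0): Delta=1.0000 Bond=-73.0281
(1,0): Delta=1.0000 Bond=-78.8704
(1,1): Delta=1.0000 Bond=-78.8704
V0=6.9719

Under the risk-neutral measure, an up-move has probability p* = (R−d)/(u−d) = 0.6923 and values discount at R = 1.08.
Payoff layer (t=2): V(2,0)=-43.7080, V(2,1)=-13.7560, V(2,2)=37.8280
(1,0): S=57.6000. Δ = (V_up−V_dn)/(S_up−S_dn) = (-13.7560−-43.7080)/(71.4240−41.4720) = 1.0000. V = [p*·-13.7560 + (1−p*)·-43.7080]/1.08 = -21.2704. B = V − Δ·S = -78.8704.
(1,1): S=99.2000. Δ = (V_up−V_dn)/(S_up−S_dn) = (37.8280−-13.7560)/(123.0080−71.4240) = 1.0000. V = [p*·37.8280 + (1−p*)·-13.7560]/1.08 = 20.3296. B = V − Δ·S = -78.8704.
(0,0): S=80.0000. Δ = (V_up−V_dn)/(S_up−S_dn) = (20.3296−-21.2704)/(99.2000−57.6000) = 1.0000. V = [p*·20.3296 + (1−p*)·-21.2704]/1.08 = 6.9719. B = V − Δ·S = -73.0281.
Check: Δ(0,0)·S0 + B(0,0) = 6.9719 = V0.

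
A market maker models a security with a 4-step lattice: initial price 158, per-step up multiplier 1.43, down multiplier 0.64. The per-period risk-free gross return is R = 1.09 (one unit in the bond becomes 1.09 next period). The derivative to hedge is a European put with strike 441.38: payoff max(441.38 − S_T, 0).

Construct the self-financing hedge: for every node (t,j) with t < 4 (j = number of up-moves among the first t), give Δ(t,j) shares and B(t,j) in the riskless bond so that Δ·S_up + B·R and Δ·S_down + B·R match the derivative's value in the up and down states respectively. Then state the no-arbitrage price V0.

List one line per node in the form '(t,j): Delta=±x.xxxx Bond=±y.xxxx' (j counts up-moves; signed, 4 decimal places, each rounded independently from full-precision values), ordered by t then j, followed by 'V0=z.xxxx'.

Risk-neutral probability p* = (R−d)/(u−d) = (1.09−0.64)/(1.43−0.64) = 0.5696.
Terminal payoffs: V(4,0)=414.8720, V(4,1)=382.1512, V(4,2)=309.0406, V(4,3)=145.6842, V(4,4)=0.0000
Node (3,0) S=41.4188: V=(p*·382.1512+(1−p*)·414.8720)/1.09=363.5170; Δ=(382.1512−414.8720)/(59.2288−26.5080)=-1.0000; B=V−Δ·S=404.9358
Node (3,1) S=92.5450: V=(p*·309.0406+(1−p*)·382.1512)/1.09=312.3908; Δ=(309.0406−382.1512)/(132.3394−59.2288)=-1.0000; B=V−Δ·S=404.9358
Node (3,2) S=206.7803: V=(p*·145.6842+(1−p*)·309.0406)/1.09=198.1555; Δ=(145.6842−309.0406)/(295.6958−132.3394)=-1.0000; B=V−Δ·S=404.9358
Node (3,3) S=462.0247: V=(p*·0.0000+(1−p*)·145.6842)/1.09=57.5225; Δ=(0.0000−145.6842)/(660.6953−295.6958)=-0.3991; B=V−Δ·S=241.9329
Node (2,0) S=64.7168: V=(p*·312.3908+(1−p*)·363.5170)/1.09=306.7839; Δ=(312.3908−363.5170)/(92.5450−41.4188)=-1.0000; B=V−Δ·S=371.5007
Node (2,1) S=144.6016: V=(p*·198.1555+(1−p*)·312.3908)/1.09=226.8991; Δ=(198.1555−312.3908)/(206.7803−92.5450)=-1.0000; B=V−Δ·S=371.5007
Node (2,2) S=323.0942: V=(p*·57.5225+(1−p*)·198.1555)/1.09=108.3010; Δ=(57.5225−198.1555)/(462.0247−206.7803)=-0.5510; B=V−Δ·S=286.3174
Node (1,0) S=101.1200: V=(p*·226.8991+(1−p*)·306.7839)/1.09=239.7063; Δ=(226.8991−306.7839)/(144.6016−64.7168)=-1.0000; B=V−Δ·S=340.8263
Node (1,1) S=225.9400: V=(p*·108.3010+(1−p*)·226.8991)/1.09=146.1864; Δ=(108.3010−226.8991)/(323.0942−144.6016)=-0.6644; B=V−Δ·S=296.3106
Node (0,0) S=158.0000: V=(p*·146.1864+(1−p*)·239.7063)/1.09=171.0418; Δ=(146.1864−239.7063)/(225.9400−101.1200)=-0.7492; B=V−Δ·S=289.4214
Self-financing check: at every node Δ·S+B equals the discounted successor values.

(0,0): Delta=-0.7492 Bond=289.4214
(1,0): Delta=-1.0000 Bond=340.8263
(1,1): Delta=-0.6644 Bond=296.3106
(2,0): Delta=-1.0000 Bond=371.5007
(2,1): Delta=-1.0000 Bond=371.5007
(2,2): Delta=-0.5510 Bond=286.3174
(3,0): Delta=-1.0000 Bond=404.9358
(3,1): Delta=-1.0000 Bond=404.9358
(3,2): Delta=-1.0000 Bond=404.9358
(3,3): Delta=-0.3991 Bond=241.9329
V0=171.0418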